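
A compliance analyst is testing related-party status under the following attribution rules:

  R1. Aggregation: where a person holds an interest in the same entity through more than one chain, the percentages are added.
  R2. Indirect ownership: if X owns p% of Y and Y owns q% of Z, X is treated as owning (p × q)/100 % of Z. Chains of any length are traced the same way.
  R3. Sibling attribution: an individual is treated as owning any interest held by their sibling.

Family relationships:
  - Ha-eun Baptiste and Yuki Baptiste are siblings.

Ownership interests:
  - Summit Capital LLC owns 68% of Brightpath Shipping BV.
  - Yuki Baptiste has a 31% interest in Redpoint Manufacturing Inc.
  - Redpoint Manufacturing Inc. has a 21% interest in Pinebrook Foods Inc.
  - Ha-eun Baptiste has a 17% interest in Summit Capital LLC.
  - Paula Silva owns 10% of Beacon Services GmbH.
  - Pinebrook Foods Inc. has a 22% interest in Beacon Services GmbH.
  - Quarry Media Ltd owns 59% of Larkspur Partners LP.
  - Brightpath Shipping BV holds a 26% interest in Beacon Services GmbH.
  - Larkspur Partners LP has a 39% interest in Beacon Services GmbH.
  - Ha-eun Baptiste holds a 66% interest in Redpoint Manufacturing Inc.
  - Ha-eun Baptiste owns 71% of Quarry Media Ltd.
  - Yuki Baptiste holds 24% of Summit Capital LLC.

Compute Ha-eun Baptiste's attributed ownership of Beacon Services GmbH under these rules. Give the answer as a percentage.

By sibling attribution (R3), Ha-eun Baptiste is treated as also owning Yuki Baptiste's interest in Summit Capital LLC, giving 17% + 24% = 41%.
By sibling attribution (R3), Ha-eun Baptiste is treated as also owning Yuki Baptiste's interest in Redpoint Manufacturing Inc, giving 66% + 31% = 97%.
Chain via Quarry Media Ltd → Larkspur Partners LP (R2): 71% × 59% × 39% = 16.3371% of Beacon Services GmbH.
Chain via Summit Capital LLC → Brightpath Shipping BV (R2): 41% × 68% × 26% = 7.2488% of Beacon Services GmbH.
Chain via Redpoint Manufacturing Inc. → Pinebrook Foods Inc. (R2): 97% × 21% × 22% = 4.4814% of Beacon Services GmbH.
Aggregating (R1): 16.3371% + 7.2488% + 4.4814% = 28.0673%.

28.0673%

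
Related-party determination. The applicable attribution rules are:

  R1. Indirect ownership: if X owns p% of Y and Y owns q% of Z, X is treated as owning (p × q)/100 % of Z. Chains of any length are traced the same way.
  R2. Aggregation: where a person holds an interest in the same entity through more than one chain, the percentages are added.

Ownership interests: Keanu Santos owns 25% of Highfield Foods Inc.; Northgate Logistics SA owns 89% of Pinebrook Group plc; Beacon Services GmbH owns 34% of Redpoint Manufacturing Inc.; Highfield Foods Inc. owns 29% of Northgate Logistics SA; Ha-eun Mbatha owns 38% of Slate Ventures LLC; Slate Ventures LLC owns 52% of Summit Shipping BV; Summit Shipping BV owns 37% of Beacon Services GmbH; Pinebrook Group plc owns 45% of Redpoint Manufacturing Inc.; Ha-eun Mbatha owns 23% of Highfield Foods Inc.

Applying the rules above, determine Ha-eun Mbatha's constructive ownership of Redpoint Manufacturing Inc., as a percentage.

Chain via Slate Ventures LLC → Summit Shipping BV → Beacon Services GmbH (R1): 38% × 52% × 37% × 34% = 2.485808% of Redpoint Manufacturing Inc.
Chain via Highfield Foods Inc. → Northgate Logistics SA → Pinebrook Group plc (R1): 23% × 29% × 89% × 45% = 2.671335% of Redpoint Manufacturing Inc.
Aggregating (R2): 2.485808% + 2.671335% = 5.157143%.

5.157143%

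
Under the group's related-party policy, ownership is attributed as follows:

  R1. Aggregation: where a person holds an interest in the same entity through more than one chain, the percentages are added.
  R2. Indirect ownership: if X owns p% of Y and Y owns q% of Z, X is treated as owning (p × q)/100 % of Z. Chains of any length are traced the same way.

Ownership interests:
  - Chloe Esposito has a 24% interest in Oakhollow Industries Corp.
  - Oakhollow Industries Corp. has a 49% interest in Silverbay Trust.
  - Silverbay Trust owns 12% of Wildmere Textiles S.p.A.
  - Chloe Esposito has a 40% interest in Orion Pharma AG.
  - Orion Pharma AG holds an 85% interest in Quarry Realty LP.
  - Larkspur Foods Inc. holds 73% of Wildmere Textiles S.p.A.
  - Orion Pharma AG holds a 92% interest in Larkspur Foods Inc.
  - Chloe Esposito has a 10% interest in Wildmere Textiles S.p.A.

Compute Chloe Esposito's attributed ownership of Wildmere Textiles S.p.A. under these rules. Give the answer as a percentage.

Chain via Orion Pharma AG → Larkspur Foods Inc. (R2): 40% × 92% × 73% = 26.864% of Wildmere Textiles S.p.A.
Chain via Oakhollow Industries Corp. → Silverbay Trust (R2): 24% × 49% × 12% = 1.4112% of Wildmere Textiles S.p.A.
Direct interest in Wildmere Textiles S.p.A: 10%.
Aggregating (R1): 26.864% + 1.4112% + 10% = 38.2752%.

38.2752%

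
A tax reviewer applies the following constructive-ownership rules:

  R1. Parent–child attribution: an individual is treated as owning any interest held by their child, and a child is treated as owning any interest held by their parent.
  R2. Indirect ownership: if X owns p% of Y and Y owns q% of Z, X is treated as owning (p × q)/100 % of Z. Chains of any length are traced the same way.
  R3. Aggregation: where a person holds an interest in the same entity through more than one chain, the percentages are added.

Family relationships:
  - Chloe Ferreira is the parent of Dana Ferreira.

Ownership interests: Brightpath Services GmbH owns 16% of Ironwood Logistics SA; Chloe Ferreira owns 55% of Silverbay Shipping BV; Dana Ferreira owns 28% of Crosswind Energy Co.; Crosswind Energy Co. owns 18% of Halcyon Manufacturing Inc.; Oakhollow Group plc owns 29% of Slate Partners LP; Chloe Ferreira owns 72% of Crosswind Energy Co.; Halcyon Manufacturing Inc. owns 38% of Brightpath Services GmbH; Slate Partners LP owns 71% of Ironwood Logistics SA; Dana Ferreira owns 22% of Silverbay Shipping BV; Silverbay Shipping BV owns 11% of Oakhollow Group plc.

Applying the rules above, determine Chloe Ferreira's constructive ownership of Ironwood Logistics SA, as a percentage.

By parent–child attribution (R1), Chloe Ferreira is treated as also owning Dana Ferreira's interest in Silverbay Shipping BV, giving 55% + 22% = 77%.
By parent–child attribution (R1), Chloe Ferreira is treated as also owning Dana Ferreira's interest in Crosswind Energy Co, giving 72% + 28% = 100%.
Chain via Silverbay Shipping BV → Oakhollow Group plc → Slate Partners LP (R2): 77% × 11% × 29% × 71% = 1.743973% of Ironwood Logistics SA.
Chain via Crosswind Energy Co. → Halcyon Manufacturing Inc. → Brightpath Services GmbH (R2): 100% × 18% × 38% × 16% = 1.0944% of Ironwood Logistics SA.
Aggregating (R3): 1.743973% + 1.0944% = 2.838373%.

2.838373%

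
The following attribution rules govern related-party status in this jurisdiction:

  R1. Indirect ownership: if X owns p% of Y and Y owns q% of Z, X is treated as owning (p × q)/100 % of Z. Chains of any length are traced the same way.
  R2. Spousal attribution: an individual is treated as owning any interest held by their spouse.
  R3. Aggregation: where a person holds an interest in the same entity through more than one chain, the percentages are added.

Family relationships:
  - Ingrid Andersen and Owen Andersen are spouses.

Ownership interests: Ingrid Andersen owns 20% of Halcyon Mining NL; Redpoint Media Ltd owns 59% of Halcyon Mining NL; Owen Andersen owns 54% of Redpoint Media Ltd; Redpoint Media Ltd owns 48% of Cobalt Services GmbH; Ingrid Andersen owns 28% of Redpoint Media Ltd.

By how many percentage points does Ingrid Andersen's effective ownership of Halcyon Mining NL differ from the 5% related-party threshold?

By spousal attribution (R2), Ingrid Andersen is treated as also owning Owen Andersen's interest in Redpoint Media Ltd, giving 28% + 54% = 82%.
Chain via Redpoint Media Ltd (R1): 82% × 59% = 48.38% of Halcyon Mining NL.
Direct interest in Halcyon Mining NL: 20%.
Aggregating (R3): 48.38% + 20% = 68.38%.
68.38% exceeds the 5% threshold by 63.38 percentage points.

63.38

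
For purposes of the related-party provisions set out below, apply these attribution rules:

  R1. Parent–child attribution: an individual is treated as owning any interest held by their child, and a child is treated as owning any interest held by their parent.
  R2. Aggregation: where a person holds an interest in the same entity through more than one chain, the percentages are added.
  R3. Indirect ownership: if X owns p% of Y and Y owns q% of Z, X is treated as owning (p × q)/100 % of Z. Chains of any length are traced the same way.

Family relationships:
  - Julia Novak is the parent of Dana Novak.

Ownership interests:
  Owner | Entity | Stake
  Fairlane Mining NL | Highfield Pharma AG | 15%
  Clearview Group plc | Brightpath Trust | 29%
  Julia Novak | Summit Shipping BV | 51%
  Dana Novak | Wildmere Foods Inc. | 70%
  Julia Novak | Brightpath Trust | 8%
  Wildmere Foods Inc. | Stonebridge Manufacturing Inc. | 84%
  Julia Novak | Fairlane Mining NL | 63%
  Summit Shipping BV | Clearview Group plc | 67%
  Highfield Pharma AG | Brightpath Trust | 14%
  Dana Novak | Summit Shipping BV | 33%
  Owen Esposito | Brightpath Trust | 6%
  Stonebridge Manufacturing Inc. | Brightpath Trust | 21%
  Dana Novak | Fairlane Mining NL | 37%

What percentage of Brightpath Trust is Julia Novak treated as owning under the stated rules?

By parent–child attribution (R1), Julia Novak is treated as also owning Dana Novak's interest in Fairlane Mining NL, giving 63% + 37% = 100%.
By parent–child attribution (R1), Julia Novak is treated as also owning Dana Novak's interest in Summit Shipping BV, giving 51% + 33% = 84%.
By parent–child attribution (R1), Julia Novak is treated as owning Dana Novak's 70% interest in Wildmere Foods Inc.
Chain via Fairlane Mining NL → Highfield Pharma AG (R3): 100% × 15% × 14% = 2.1% of Brightpath Trust.
Chain via Summit Shipping BV → Clearview Group plc (R3): 84% × 67% × 29% = 16.3212% of Brightpath Trust.
Direct interest in Brightpath Trust: 8%.
Chain via Wildmere Foods Inc. → Stonebridge Manufacturing Inc. (R3): 70% × 84% × 21% = 12.348% of Brightpath Trust.
Aggregating (R2): 2.1% + 16.3212% + 8% + 12.348% = 38.7692%.

38.7692%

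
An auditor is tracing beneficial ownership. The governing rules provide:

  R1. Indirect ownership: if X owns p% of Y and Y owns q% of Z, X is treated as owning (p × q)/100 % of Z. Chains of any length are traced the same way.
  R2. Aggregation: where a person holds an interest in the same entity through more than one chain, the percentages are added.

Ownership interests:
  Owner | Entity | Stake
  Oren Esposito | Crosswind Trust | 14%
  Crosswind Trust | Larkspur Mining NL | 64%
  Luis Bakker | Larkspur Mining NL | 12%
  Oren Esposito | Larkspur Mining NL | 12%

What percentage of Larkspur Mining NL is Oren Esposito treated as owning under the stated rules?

20.96%

Chain via Crosswind Trust (R1): 14% × 64% = 8.96% of Larkspur Mining NL.
Direct interest in Larkspur Mining NL: 12%.
Aggregating (R2): 8.96% + 12% = 20.96%.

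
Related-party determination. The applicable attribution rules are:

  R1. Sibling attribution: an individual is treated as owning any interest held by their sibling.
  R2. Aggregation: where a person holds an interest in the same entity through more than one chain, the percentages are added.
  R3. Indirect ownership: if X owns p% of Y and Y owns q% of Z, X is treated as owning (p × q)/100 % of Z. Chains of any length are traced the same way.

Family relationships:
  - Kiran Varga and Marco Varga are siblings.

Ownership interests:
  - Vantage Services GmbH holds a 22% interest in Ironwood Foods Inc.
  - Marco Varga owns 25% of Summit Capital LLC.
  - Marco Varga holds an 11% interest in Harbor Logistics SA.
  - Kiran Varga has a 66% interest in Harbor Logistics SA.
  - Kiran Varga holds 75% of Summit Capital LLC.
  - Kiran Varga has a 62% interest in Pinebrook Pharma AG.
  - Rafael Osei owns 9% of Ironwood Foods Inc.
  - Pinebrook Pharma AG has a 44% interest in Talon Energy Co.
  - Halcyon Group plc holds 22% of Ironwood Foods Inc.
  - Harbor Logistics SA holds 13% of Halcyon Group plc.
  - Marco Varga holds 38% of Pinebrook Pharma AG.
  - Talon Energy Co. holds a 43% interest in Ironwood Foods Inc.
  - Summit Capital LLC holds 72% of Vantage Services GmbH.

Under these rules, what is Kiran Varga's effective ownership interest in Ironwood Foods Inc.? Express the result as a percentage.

By sibling attribution (R1), Kiran Varga is treated as also owning Marco Varga's interest in Summit Capital LLC, giving 75% + 25% = 100%.
By sibling attribution (R1), Kiran Varga is treated as also owning Marco Varga's interest in Pinebrook Pharma AG, giving 62% + 38% = 100%.
By sibling attribution (R1), Kiran Varga is treated as also owning Marco Varga's interest in Harbor Logistics SA, giving 66% + 11% = 77%.
Chain via Summit Capital LLC → Vantage Services GmbH (R3): 100% × 72% × 22% = 15.84% of Ironwood Foods Inc.
Chain via Pinebrook Pharma AG → Talon Energy Co. (R3): 100% × 44% × 43% = 18.92% of Ironwood Foods Inc.
Chain via Harbor Logistics SA → Halcyon Group plc (R3): 77% × 13% × 22% = 2.2022% of Ironwood Foods Inc.
Aggregating (R2): 15.84% + 18.92% + 2.2022% = 36.9622%.

36.9622%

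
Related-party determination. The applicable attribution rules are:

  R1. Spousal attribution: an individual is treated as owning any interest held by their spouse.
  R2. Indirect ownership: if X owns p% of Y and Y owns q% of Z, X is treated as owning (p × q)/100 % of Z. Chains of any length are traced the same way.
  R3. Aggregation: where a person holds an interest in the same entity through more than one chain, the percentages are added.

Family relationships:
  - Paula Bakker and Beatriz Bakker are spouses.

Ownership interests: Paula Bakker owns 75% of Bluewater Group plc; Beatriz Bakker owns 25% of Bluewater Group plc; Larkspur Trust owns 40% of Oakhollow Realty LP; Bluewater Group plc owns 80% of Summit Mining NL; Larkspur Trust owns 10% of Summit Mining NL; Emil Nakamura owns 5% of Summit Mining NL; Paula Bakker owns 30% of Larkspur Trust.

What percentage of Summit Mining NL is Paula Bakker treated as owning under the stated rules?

83%

By spousal attribution (R1), Paula Bakker is treated as also owning Beatriz Bakker's interest in Bluewater Group plc, giving 75% + 25% = 100%.
Chain via Larkspur Trust (R2): 30% × 10% = 3% of Summit Mining NL.
Chain via Bluewater Group plc (R2): 100% × 80% = 80% of Summit Mining NL.
Aggregating (R3): 3% + 80% = 83%.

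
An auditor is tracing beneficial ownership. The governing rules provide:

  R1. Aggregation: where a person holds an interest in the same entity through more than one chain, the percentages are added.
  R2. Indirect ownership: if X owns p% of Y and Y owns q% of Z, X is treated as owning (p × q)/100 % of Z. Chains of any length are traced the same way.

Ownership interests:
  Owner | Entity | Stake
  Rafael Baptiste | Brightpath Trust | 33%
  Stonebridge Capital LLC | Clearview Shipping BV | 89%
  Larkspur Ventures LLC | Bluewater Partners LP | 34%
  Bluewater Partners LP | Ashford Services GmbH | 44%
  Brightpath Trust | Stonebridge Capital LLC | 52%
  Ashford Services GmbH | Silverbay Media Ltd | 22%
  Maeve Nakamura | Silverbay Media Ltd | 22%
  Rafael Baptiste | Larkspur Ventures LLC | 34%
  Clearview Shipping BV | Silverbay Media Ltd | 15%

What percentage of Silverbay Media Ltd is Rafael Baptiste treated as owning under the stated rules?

3.409868%

Chain via Brightpath Trust → Stonebridge Capital LLC → Clearview Shipping BV (R2): 33% × 52% × 89% × 15% = 2.29086% of Silverbay Media Ltd.
Chain via Larkspur Ventures LLC → Bluewater Partners LP → Ashford Services GmbH (R2): 34% × 34% × 44% × 22% = 1.119008% of Silverbay Media Ltd.
Aggregating (R1): 2.29086% + 1.119008% = 3.409868%.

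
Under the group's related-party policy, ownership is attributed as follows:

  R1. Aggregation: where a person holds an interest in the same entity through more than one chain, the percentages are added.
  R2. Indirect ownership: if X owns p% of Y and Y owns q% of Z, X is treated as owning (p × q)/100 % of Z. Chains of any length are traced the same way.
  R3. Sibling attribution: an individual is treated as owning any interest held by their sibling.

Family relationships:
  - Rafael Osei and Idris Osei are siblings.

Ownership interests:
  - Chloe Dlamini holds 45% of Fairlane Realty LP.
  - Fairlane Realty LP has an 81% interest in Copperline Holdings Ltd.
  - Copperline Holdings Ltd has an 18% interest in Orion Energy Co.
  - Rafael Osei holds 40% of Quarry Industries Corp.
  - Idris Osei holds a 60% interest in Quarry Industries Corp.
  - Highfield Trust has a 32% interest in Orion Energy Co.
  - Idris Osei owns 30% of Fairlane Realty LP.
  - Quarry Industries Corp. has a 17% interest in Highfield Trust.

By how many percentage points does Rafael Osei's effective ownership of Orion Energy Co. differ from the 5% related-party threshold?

4.814

By sibling attribution (R3), Rafael Osei is treated as also owning Idris Osei's interest in Quarry Industries Corp, giving 40% + 60% = 100%.
By sibling attribution (R3), Rafael Osei is treated as owning Idris Osei's 30% interest in Fairlane Realty LP.
Chain via Quarry Industries Corp. → Highfield Trust (R2): 100% × 17% × 32% = 5.44% of Orion Energy Co.
Chain via Fairlane Realty LP → Copperline Holdings Ltd (R2): 30% × 81% × 18% = 4.374% of Orion Energy Co.
Aggregating (R1): 5.44% + 4.374% = 9.814%.
9.814% exceeds the 5% threshold by 4.814 percentage points.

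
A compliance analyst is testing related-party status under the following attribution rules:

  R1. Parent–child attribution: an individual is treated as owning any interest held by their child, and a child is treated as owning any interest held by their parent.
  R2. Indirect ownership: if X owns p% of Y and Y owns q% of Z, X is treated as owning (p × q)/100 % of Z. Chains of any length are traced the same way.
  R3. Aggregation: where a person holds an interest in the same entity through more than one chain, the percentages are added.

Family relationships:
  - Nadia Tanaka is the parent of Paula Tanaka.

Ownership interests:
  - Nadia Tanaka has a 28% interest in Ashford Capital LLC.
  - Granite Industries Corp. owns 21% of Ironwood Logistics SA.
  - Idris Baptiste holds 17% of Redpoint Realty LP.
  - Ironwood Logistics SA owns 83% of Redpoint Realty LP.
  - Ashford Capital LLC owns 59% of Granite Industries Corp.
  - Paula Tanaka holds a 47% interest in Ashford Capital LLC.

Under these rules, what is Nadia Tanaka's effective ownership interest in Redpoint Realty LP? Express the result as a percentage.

7.712775%

By parent–child attribution (R1), Nadia Tanaka is treated as also owning Paula Tanaka's interest in Ashford Capital LLC, giving 28% + 47% = 75%.
Chain via Ashford Capital LLC → Granite Industries Corp. → Ironwood Logistics SA (R2): 75% × 59% × 21% × 83% = 7.712775% of Redpoint Realty LP.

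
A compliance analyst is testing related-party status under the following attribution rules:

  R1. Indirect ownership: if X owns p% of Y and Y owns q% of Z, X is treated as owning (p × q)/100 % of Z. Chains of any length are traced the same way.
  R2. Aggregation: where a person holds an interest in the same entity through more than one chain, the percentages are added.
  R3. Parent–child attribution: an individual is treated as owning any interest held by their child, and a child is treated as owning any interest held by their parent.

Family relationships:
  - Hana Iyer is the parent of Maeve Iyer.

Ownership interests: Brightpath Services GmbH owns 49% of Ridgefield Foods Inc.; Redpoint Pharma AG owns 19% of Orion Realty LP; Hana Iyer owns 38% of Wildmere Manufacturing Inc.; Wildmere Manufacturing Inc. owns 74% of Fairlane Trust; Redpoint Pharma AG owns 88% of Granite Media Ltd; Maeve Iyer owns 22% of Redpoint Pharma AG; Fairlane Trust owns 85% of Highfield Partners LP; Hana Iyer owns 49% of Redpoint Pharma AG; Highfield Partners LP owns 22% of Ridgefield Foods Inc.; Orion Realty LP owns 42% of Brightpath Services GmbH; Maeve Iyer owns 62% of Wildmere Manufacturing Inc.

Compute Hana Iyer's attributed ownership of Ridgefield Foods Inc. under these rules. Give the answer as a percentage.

By parent–child attribution (R3), Hana Iyer is treated as also owning Maeve Iyer's interest in Wildmere Manufacturing Inc, giving 38% + 62% = 100%.
By parent–child attribution (R3), Hana Iyer is treated as also owning Maeve Iyer's interest in Redpoint Pharma AG, giving 49% + 22% = 71%.
Chain via Wildmere Manufacturing Inc. → Fairlane Trust → Highfield Partners LP (R1): 100% × 74% × 85% × 22% = 13.838% of Ridgefield Foods Inc.
Chain via Redpoint Pharma AG → Orion Realty LP → Brightpath Services GmbH (R1): 71% × 19% × 42% × 49% = 2.776242% of Ridgefield Foods Inc.
Aggregating (R2): 13.838% + 2.776242% = 16.614242%.

16.614242%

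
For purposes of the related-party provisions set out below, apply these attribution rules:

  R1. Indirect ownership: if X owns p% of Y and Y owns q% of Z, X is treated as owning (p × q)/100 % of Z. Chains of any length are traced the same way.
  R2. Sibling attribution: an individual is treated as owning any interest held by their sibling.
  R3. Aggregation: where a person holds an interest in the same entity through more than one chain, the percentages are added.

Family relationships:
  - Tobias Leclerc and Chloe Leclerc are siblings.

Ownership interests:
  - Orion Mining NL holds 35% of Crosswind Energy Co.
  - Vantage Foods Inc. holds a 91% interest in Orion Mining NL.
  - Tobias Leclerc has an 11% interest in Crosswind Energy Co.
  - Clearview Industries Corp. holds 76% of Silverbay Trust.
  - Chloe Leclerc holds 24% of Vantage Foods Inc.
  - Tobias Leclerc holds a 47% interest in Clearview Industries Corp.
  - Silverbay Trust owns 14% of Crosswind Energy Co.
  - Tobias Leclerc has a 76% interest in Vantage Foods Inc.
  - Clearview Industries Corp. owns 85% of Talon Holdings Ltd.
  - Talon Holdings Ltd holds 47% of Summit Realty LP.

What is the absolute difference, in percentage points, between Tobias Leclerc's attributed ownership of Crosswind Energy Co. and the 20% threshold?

By sibling attribution (R2), Tobias Leclerc is treated as also owning Chloe Leclerc's interest in Vantage Foods Inc, giving 76% + 24% = 100%.
Chain via Vantage Foods Inc. → Orion Mining NL (R1): 100% × 91% × 35% = 31.85% of Crosswind Energy Co.
Chain via Clearview Industries Corp. → Silverbay Trust (R1): 47% × 76% × 14% = 5.0008% of Crosswind Energy Co.
Direct interest in Crosswind Energy Co: 11%.
Aggregating (R3): 31.85% + 5.0008% + 11% = 47.8508%.
47.8508% exceeds the 20% threshold by 27.8508 percentage points.

27.8508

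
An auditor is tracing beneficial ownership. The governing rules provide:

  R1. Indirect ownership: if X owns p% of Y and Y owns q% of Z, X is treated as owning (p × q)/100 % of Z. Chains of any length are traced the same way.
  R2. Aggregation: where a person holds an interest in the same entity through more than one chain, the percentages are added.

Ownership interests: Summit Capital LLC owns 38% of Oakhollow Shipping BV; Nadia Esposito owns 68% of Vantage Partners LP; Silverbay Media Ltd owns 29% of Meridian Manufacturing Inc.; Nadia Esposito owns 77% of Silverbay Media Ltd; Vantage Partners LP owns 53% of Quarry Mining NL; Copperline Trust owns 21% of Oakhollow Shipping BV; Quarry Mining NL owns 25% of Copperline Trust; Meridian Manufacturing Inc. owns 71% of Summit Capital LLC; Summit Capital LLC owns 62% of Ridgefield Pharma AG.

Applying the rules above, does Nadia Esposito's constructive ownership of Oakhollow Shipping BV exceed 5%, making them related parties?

Yes

Chain via Silverbay Media Ltd → Meridian Manufacturing Inc. → Summit Capital LLC (R1): 77% × 29% × 71% × 38% = 6.024634% of Oakhollow Shipping BV.
Chain via Vantage Partners LP → Quarry Mining NL → Copperline Trust (R1): 68% × 53% × 25% × 21% = 1.8921% of Oakhollow Shipping BV.
Aggregating (R2): 6.024634% + 1.8921% = 7.916734%.
7.916734% exceeds the 5% threshold, so Nadia is a related party to Oakhollow Shipping BV.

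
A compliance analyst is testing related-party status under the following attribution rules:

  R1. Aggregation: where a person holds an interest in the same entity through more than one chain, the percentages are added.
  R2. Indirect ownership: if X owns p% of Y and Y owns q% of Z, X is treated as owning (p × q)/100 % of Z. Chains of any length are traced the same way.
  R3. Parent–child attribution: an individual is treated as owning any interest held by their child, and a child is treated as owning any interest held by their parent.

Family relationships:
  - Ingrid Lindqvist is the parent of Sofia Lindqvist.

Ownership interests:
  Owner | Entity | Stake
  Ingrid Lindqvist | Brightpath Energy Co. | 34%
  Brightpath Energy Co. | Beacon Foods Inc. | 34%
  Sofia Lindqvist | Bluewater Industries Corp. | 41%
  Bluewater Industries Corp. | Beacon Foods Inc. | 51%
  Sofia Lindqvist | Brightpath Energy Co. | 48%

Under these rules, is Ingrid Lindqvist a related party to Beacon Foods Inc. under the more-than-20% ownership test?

By parent–child attribution (R3), Ingrid Lindqvist is treated as also owning Sofia Lindqvist's interest in Brightpath Energy Co, giving 34% + 48% = 82%.
By parent–child attribution (R3), Ingrid Lindqvist is treated as owning Sofia Lindqvist's 41% interest in Bluewater Industries Corp.
Chain via Brightpath Energy Co. (R2): 82% × 34% = 27.88% of Beacon Foods Inc.
Chain via Bluewater Industries Corp. (R2): 41% × 51% = 20.91% of Beacon Foods Inc.
Aggregating (R1): 27.88% + 20.91% = 48.79%.
48.79% exceeds the 20% threshold, so Ingrid is a related party to Beacon Foods Inc.

Yes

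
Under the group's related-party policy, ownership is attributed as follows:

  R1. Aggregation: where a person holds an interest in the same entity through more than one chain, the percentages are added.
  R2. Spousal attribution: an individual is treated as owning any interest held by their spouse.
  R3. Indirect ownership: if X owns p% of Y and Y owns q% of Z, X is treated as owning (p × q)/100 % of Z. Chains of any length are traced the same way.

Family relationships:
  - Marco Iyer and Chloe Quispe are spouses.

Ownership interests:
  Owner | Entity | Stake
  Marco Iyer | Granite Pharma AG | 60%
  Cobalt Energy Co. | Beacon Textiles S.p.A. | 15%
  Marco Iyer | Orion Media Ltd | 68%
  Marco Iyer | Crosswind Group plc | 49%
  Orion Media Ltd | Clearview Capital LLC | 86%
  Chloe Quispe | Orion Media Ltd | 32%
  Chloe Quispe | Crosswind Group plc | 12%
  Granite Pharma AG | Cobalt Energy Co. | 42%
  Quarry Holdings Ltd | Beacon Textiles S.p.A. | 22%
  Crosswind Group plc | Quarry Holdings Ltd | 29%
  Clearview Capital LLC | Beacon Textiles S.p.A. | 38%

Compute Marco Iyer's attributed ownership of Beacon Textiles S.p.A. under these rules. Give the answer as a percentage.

By spousal attribution (R2), Marco Iyer is treated as also owning Chloe Quispe's interest in Crosswind Group plc, giving 49% + 12% = 61%.
By spousal attribution (R2), Marco Iyer is treated as also owning Chloe Quispe's interest in Orion Media Ltd, giving 68% + 32% = 100%.
Chain via Crosswind Group plc → Quarry Holdings Ltd (R3): 61% × 29% × 22% = 3.8918% of Beacon Textiles S.p.A.
Chain via Orion Media Ltd → Clearview Capital LLC (R3): 100% × 86% × 38% = 32.68% of Beacon Textiles S.p.A.
Chain via Granite Pharma AG → Cobalt Energy Co. (R3): 60% × 42% × 15% = 3.78% of Beacon Textiles S.p.A.
Aggregating (R1): 3.8918% + 32.68% + 3.78% = 40.3518%.

40.3518%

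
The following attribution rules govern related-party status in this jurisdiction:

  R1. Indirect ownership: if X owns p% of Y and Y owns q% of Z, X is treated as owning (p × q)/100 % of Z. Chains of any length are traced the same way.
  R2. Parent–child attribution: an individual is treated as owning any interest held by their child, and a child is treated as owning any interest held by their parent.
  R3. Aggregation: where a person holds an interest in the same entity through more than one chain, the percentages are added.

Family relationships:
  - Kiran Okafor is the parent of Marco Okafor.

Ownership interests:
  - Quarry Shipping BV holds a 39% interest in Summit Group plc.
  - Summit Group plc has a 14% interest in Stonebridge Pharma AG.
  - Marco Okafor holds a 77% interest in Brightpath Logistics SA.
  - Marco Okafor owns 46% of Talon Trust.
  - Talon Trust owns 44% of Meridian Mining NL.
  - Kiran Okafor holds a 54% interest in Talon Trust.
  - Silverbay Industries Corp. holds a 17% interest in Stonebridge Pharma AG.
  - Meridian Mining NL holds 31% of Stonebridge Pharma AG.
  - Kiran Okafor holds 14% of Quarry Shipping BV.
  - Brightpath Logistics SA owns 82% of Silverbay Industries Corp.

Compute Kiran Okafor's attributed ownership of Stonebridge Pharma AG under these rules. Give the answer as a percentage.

By parent–child attribution (R2), Kiran Okafor is treated as also owning Marco Okafor's interest in Talon Trust, giving 54% + 46% = 100%.
By parent–child attribution (R2), Kiran Okafor is treated as owning Marco Okafor's 77% interest in Brightpath Logistics SA.
Chain via Talon Trust → Meridian Mining NL (R1): 100% × 44% × 31% = 13.64% of Stonebridge Pharma AG.
Chain via Quarry Shipping BV → Summit Group plc (R1): 14% × 39% × 14% = 0.7644% of Stonebridge Pharma AG.
Chain via Brightpath Logistics SA → Silverbay Industries Corp. (R1): 77% × 82% × 17% = 10.7338% of Stonebridge Pharma AG.
Aggregating (R3): 13.64% + 0.7644% + 10.7338% = 25.1382%.

25.1382%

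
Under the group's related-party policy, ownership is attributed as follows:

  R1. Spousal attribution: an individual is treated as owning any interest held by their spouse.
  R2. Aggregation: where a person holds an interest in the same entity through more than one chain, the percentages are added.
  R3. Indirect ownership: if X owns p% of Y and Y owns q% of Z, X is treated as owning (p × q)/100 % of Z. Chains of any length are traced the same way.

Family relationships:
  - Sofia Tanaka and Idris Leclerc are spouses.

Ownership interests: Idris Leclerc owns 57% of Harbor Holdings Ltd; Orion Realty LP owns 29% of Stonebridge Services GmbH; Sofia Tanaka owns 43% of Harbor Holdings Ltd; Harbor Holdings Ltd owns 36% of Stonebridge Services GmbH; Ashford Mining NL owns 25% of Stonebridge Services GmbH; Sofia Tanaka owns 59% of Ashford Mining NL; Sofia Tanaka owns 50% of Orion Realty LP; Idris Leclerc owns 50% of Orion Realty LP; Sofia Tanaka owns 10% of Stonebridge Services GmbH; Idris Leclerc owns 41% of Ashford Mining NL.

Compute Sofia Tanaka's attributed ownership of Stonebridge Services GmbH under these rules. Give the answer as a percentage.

100%

By spousal attribution (R1), Sofia Tanaka is treated as also owning Idris Leclerc's interest in Ashford Mining NL, giving 59% + 41% = 100%.
By spousal attribution (R1), Sofia Tanaka is treated as also owning Idris Leclerc's interest in Harbor Holdings Ltd, giving 43% + 57% = 100%.
By spousal attribution (R1), Sofia Tanaka is treated as also owning Idris Leclerc's interest in Orion Realty LP, giving 50% + 50% = 100%.
Chain via Ashford Mining NL (R3): 100% × 25% = 25% of Stonebridge Services GmbH.
Chain via Harbor Holdings Ltd (R3): 100% × 36% = 36% of Stonebridge Services GmbH.
Chain via Orion Realty LP (R3): 100% × 29% = 29% of Stonebridge Services GmbH.
Direct interest in Stonebridge Services GmbH: 10%.
Aggregating (R2): 25% + 36% + 29% + 10% = 100%.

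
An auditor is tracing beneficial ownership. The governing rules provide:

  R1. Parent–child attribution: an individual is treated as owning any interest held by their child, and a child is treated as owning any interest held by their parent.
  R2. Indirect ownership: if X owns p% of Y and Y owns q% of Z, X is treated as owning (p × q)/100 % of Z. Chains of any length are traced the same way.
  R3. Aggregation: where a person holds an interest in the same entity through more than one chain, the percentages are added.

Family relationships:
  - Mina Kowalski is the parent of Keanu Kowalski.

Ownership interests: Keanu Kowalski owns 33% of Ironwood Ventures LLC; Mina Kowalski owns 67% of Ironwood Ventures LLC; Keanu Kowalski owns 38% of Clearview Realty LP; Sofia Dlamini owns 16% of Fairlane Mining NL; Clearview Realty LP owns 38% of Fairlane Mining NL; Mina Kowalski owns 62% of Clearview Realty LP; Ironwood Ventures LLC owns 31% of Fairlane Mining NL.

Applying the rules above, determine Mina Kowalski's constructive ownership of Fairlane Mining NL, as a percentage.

69%

By parent–child attribution (R1), Mina Kowalski is treated as also owning Keanu Kowalski's interest in Ironwood Ventures LLC, giving 67% + 33% = 100%.
By parent–child attribution (R1), Mina Kowalski is treated as also owning Keanu Kowalski's interest in Clearview Realty LP, giving 62% + 38% = 100%.
Chain via Ironwood Ventures LLC (R2): 100% × 31% = 31% of Fairlane Mining NL.
Chain via Clearview Realty LP (R2): 100% × 38% = 38% of Fairlane Mining NL.
Aggregating (R3): 31% + 38% = 69%.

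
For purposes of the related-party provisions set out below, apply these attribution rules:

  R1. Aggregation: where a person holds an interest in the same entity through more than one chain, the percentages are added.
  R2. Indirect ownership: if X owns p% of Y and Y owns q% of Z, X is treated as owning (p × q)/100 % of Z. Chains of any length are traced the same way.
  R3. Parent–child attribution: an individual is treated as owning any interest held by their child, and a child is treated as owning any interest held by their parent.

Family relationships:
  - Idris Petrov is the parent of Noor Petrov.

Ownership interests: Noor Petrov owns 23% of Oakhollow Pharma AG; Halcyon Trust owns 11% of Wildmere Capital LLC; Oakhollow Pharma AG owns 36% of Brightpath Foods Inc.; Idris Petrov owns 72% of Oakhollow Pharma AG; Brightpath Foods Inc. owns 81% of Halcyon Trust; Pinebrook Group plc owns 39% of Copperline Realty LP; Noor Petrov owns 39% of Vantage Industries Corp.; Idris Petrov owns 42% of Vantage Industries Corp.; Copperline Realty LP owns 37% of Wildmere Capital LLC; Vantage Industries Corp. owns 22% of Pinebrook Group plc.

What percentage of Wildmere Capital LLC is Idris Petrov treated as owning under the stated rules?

5.618646%

By parent–child attribution (R3), Idris Petrov is treated as also owning Noor Petrov's interest in Vantage Industries Corp, giving 42% + 39% = 81%.
By parent–child attribution (R3), Idris Petrov is treated as also owning Noor Petrov's interest in Oakhollow Pharma AG, giving 72% + 23% = 95%.
Chain via Vantage Industries Corp. → Pinebrook Group plc → Copperline Realty LP (R2): 81% × 22% × 39% × 37% = 2.571426% of Wildmere Capital LLC.
Chain via Oakhollow Pharma AG → Brightpath Foods Inc. → Halcyon Trust (R2): 95% × 36% × 81% × 11% = 3.04722% of Wildmere Capital LLC.
Aggregating (R1): 2.571426% + 3.04722% = 5.618646%.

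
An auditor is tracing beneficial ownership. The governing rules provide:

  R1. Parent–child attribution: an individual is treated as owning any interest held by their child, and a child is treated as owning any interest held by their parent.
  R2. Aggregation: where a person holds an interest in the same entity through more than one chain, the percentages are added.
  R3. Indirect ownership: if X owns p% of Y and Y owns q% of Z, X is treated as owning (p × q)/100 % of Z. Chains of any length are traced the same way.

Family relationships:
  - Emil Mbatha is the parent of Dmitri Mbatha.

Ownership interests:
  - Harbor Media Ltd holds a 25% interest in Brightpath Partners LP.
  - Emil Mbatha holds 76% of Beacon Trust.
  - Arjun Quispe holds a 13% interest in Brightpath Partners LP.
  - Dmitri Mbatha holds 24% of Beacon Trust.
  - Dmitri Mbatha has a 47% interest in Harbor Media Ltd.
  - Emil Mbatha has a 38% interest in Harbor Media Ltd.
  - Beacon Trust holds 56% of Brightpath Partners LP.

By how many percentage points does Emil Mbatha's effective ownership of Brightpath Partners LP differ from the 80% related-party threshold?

2.75

By parent–child attribution (R1), Emil Mbatha is treated as also owning Dmitri Mbatha's interest in Harbor Media Ltd, giving 38% + 47% = 85%.
By parent–child attribution (R1), Emil Mbatha is treated as also owning Dmitri Mbatha's interest in Beacon Trust, giving 76% + 24% = 100%.
Chain via Harbor Media Ltd (R3): 85% × 25% = 21.25% of Brightpath Partners LP.
Chain via Beacon Trust (R3): 100% × 56% = 56% of Brightpath Partners LP.
Aggregating (R2): 21.25% + 56% = 77.25%.
77.25% falls short of the 80% threshold by 2.75 percentage points.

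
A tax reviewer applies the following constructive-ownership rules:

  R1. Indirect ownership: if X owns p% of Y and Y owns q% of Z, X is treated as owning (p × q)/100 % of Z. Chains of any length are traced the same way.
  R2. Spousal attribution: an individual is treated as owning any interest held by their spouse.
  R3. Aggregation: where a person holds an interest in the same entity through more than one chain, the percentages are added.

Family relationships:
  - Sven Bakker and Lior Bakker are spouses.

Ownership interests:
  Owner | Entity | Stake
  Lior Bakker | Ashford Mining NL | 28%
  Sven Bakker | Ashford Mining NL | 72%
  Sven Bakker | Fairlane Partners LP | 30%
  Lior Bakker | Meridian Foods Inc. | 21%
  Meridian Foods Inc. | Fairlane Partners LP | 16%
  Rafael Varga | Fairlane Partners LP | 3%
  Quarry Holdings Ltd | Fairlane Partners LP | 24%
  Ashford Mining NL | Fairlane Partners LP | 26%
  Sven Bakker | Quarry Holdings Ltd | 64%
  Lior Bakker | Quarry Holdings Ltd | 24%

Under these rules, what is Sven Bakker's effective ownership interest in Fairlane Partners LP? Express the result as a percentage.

80.48%

By spousal attribution (R2), Sven Bakker is treated as also owning Lior Bakker's interest in Quarry Holdings Ltd, giving 64% + 24% = 88%.
By spousal attribution (R2), Sven Bakker is treated as also owning Lior Bakker's interest in Ashford Mining NL, giving 72% + 28% = 100%.
By spousal attribution (R2), Sven Bakker is treated as owning Lior Bakker's 21% interest in Meridian Foods Inc.
Chain via Quarry Holdings Ltd (R1): 88% × 24% = 21.12% of Fairlane Partners LP.
Chain via Ashford Mining NL (R1): 100% × 26% = 26% of Fairlane Partners LP.
Direct interest in Fairlane Partners LP: 30%.
Chain via Meridian Foods Inc. (R1): 21% × 16% = 3.36% of Fairlane Partners LP.
Aggregating (R3): 21.12% + 26% + 30% + 3.36% = 80.48%.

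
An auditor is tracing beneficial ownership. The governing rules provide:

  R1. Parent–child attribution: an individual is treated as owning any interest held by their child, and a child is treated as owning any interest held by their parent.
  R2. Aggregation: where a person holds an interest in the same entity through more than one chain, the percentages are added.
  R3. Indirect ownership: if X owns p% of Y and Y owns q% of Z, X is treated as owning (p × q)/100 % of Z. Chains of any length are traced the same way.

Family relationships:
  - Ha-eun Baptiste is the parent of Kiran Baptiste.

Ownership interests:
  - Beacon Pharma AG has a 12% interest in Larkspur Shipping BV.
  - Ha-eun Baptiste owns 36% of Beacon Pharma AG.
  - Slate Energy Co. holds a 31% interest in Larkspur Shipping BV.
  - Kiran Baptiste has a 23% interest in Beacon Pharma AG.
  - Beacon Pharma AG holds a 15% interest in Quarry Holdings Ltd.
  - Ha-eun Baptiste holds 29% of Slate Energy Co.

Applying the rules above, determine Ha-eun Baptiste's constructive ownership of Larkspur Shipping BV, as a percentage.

By parent–child attribution (R1), Ha-eun Baptiste is treated as also owning Kiran Baptiste's interest in Beacon Pharma AG, giving 36% + 23% = 59%.
Chain via Beacon Pharma AG (R3): 59% × 12% = 7.08% of Larkspur Shipping BV.
Chain via Slate Energy Co. (R3): 29% × 31% = 8.99% of Larkspur Shipping BV.
Aggregating (R2): 7.08% + 8.99% = 16.07%.

16.07%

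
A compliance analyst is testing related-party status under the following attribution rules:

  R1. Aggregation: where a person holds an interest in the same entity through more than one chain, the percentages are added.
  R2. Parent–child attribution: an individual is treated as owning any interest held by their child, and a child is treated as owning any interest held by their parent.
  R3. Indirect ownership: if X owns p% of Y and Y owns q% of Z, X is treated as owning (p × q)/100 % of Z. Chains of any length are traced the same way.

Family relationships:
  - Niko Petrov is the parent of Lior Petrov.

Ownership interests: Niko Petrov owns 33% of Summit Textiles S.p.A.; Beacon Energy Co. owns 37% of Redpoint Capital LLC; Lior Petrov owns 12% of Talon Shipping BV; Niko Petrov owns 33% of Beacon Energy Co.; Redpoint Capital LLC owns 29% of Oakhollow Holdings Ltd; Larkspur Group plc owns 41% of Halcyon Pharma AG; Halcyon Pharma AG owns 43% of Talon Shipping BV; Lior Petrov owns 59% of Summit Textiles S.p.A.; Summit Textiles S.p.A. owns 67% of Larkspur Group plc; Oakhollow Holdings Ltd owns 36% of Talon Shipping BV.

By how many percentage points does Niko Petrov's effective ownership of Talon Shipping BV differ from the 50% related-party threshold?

25.858144

By parent–child attribution (R2), Niko Petrov is treated as also owning Lior Petrov's interest in Summit Textiles S.p.A, giving 33% + 59% = 92%.
By parent–child attribution (R2), Niko Petrov is treated as owning Lior Petrov's 12% interest in Talon Shipping BV.
Chain via Summit Textiles S.p.A. → Larkspur Group plc → Halcyon Pharma AG (R3): 92% × 67% × 41% × 43% = 10.867132% of Talon Shipping BV.
Chain via Beacon Energy Co. → Redpoint Capital LLC → Oakhollow Holdings Ltd (R3): 33% × 37% × 29% × 36% = 1.274724% of Talon Shipping BV.
Direct interest in Talon Shipping BV: 12%.
Aggregating (R1): 10.867132% + 1.274724% + 12% = 24.141856%.
24.141856% falls short of the 50% threshold by 25.858144 percentage points.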